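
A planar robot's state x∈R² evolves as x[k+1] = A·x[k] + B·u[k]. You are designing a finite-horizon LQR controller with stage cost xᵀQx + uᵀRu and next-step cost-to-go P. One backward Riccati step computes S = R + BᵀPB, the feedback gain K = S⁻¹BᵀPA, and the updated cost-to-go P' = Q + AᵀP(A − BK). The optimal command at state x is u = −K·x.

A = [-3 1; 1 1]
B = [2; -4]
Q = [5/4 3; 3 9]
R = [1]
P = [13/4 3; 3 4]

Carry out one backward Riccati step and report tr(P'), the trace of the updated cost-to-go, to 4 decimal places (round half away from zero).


BᵀP = [-5.5000 -10.0000]
S = R + BᵀPB = [1] + [29.0000] = [30.0000]
BᵀPA = [6.5000 -15.5000]
K = S⁻¹·BᵀPA = [0.2167 -0.5167]
A−BK = [-3.4333 2.0333; 1.8667 -1.0667]
AᵀP(A−BK) = [13.8417 -8.3917; -8.3917 5.2417]
P' = Q + AᵀP(A−BK) = [15.0917 -5.3917; -5.3917 14.2417]
tr(P') = 29.3333

29.3333


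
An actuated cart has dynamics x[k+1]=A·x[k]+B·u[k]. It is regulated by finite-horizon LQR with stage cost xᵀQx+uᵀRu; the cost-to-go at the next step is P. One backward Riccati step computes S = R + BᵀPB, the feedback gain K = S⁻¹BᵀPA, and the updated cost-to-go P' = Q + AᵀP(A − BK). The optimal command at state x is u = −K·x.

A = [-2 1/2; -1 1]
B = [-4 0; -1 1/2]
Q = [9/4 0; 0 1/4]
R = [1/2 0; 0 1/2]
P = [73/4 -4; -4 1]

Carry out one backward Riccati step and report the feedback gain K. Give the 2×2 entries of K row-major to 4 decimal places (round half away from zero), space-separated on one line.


BᵀP = [-69.0000 15.0000; -2.0000 0.5000]
S = R + BᵀPB = [1/2 0; 0 1/2] + [261.0000 7.5000; 7.5000 0.2500] = [261.5000 7.5000; 7.5000 0.7500]
BᵀPA = [123.0000 -19.5000; 3.5000 -0.5000]
K = S⁻¹·BᵀPA = [0.4718 -0.0777; -0.0518 0.1108]
A−BK = [-0.1126 0.1890; -0.5022 0.8668]
AᵀP(A−BK) = [0.1439 -0.0748; -0.0748 0.1018]
P' = Q + AᵀP(A−BK) = [2.3939 -0.0748; -0.0748 0.3518]
tr(P') = 2.7457

0.4718 -0.0777 -0.0518 0.1108


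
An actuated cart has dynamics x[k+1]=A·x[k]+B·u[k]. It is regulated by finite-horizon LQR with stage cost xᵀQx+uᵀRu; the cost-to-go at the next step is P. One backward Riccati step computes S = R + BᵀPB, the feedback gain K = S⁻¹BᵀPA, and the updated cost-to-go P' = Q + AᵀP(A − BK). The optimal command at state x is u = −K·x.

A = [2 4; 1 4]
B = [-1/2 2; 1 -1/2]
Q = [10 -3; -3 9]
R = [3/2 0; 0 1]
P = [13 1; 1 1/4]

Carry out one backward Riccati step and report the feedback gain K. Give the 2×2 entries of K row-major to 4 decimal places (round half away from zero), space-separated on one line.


0.0065 0.1904 1.0369 2.1850

BᵀP = [-5.5000 -0.2500; 25.5000 1.8750]
S = R + BᵀPB = [3/2 0; 0 1] + [2.5000 -10.8750; -10.8750 50.0625] = [4.0000 -10.8750; -10.8750 51.0625]
BᵀPA = [-11.2500 -23.0000; 52.8750 109.5000]
K = S⁻¹·BᵀPA = [0.0065 0.1904; 1.0369 2.1850]
A−BK = [-0.0705 -0.2748; 1.5119 4.9021]
AᵀP(A−BK) = [1.4981 3.6111; 3.6111 9.1238]
P' = Q + AᵀP(A−BK) = [11.4981 0.6111; 0.6111 18.1238]
tr(P') = 29.6218


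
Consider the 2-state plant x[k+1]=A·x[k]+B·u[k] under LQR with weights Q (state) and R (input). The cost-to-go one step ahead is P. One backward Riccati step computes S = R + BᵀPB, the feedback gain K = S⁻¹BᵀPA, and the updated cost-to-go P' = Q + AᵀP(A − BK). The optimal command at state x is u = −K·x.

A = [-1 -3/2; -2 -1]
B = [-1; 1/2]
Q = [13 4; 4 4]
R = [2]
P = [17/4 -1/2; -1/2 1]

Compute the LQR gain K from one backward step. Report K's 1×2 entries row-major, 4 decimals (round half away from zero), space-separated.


BᵀP = [-4.5000 1.0000]
S = R + BᵀPB = [2] + [5.0000] = [7.0000]
BᵀPA = [2.5000 5.7500]
K = S⁻¹·BᵀPA = [0.3571 0.8214]
A−BK = [-0.6429 -0.6786; -2.1786 -1.4107]
AᵀP(A−BK) = [5.3571 4.3214; 4.3214 4.3393]
P' = Q + AᵀP(A−BK) = [18.3571 8.3214; 8.3214 8.3393]
tr(P') = 26.6964

0.3571 0.8214


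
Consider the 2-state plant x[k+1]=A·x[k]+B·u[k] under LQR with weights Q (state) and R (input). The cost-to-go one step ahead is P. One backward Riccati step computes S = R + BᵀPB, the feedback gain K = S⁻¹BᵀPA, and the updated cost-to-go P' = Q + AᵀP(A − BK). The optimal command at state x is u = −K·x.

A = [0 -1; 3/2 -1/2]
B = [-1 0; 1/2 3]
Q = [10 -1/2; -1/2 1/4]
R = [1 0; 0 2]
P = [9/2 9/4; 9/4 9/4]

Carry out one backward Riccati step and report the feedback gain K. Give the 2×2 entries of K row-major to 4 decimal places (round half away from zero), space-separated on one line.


-0.0460 0.7277 0.4481 -0.3447

BᵀP = [-3.3750 -1.1250; 6.7500 6.7500]
S = R + BᵀPB = [1 0; 0 2] + [2.8125 -3.3750; -3.3750 20.2500] = [3.8125 -3.3750; -3.3750 22.2500]
BᵀPA = [-1.6875 3.9375; 10.1250 -10.1250]
K = S⁻¹·BᵀPA = [-0.0460 0.7277; 0.4481 -0.3447]
A−BK = [-0.0460 -0.2723; 0.1787 0.1702]
AᵀP(A−BK) = [0.4481 -0.3447; -0.3447 0.9574]
P' = Q + AᵀP(A−BK) = [10.4481 -0.8447; -0.8447 1.2074]
tr(P') = 11.6555


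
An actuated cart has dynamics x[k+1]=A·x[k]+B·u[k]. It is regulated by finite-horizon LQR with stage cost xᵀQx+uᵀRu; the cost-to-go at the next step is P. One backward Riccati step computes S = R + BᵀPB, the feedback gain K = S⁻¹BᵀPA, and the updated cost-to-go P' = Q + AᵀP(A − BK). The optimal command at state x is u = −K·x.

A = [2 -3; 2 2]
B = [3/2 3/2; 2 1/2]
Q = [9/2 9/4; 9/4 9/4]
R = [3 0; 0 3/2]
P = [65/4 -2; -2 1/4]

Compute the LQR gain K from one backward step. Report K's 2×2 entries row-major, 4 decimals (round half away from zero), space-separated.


0.3743 -0.6842 0.8549 -1.5891

BᵀP = [20.3750 -2.5000; 23.3750 -2.8750]
S = R + BᵀPB = [3 0; 0 3/2] + [25.5625 29.3125; 29.3125 33.6250] = [28.5625 29.3125; 29.3125 35.1250]
BᵀPA = [35.7500 -66.1250; 41.0000 -75.8750]
K = S⁻¹·BᵀPA = [0.3743 -0.6842; 0.8549 -1.5891]
A−BK = [0.1562 0.4101; 0.8240 4.1630]
AᵀP(A−BK) = [1.5680 -2.8841; -2.8841 5.4293]
P' = Q + AᵀP(A−BK) = [6.0680 -0.6341; -0.6341 7.6793]
tr(P') = 13.7473


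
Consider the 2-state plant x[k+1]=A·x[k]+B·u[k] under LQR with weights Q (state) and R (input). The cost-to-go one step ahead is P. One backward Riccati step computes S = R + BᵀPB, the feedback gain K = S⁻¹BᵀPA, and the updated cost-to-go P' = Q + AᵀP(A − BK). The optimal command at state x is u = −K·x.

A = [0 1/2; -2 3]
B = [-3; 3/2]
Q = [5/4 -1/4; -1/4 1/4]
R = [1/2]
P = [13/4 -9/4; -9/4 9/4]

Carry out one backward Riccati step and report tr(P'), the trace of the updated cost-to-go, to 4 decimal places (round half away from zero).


BᵀP = [-13.1250 10.1250]
S = R + BᵀPB = [1/2] + [54.5625] = [55.0625]
BᵀPA = [-20.2500 23.8125]
K = S⁻¹·BᵀPA = [-0.3678 0.4325]
A−BK = [-1.1033 1.7974; -1.4484 2.3513]
AᵀP(A−BK) = [1.5528 -2.4926; -2.4926 4.0145]
P' = Q + AᵀP(A−BK) = [2.8028 -2.7426; -2.7426 4.2645]
tr(P') = 7.0673

7.0673


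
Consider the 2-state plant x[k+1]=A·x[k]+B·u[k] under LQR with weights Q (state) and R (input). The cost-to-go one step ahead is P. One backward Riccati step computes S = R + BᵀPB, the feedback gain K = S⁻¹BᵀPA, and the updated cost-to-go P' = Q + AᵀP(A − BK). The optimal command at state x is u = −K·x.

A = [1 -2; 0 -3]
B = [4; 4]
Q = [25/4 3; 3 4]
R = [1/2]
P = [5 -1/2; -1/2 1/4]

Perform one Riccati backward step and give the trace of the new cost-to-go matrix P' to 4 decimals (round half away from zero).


BᵀP = [18.0000 -1.0000]
S = R + BᵀPB = [1/2] + [68.0000] = [68.5000]
BᵀPA = [18.0000 -33.0000]
K = S⁻¹·BᵀPA = [0.2628 -0.4818]
A−BK = [-0.0511 -0.0730; -1.0511 -1.0730]
AᵀP(A−BK) = [0.2701 0.1715; 0.1715 0.3522]
P' = Q + AᵀP(A−BK) = [6.5201 3.1715; 3.1715 4.3522]
tr(P') = 10.8723

10.8723


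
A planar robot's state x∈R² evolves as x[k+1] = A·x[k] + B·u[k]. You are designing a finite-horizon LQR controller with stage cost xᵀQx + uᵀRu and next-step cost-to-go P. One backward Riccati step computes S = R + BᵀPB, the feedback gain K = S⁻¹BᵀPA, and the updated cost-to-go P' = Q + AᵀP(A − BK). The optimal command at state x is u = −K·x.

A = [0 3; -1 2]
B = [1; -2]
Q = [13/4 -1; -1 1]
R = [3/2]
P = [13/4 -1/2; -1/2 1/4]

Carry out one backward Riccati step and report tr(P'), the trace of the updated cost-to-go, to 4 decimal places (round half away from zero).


BᵀP = [4.2500 -1.0000]
S = R + BᵀPB = [3/2] + [6.2500] = [7.7500]
BᵀPA = [1.0000 10.7500]
K = S⁻¹·BᵀPA = [0.1290 1.3871]
A−BK = [-0.1290 1.6129; -0.7419 4.7742]
AᵀP(A−BK) = [0.1210 -0.3871; -0.3871 9.3387]
P' = Q + AᵀP(A−BK) = [3.3710 -1.3871; -1.3871 10.3387]
tr(P') = 13.7097

13.7097


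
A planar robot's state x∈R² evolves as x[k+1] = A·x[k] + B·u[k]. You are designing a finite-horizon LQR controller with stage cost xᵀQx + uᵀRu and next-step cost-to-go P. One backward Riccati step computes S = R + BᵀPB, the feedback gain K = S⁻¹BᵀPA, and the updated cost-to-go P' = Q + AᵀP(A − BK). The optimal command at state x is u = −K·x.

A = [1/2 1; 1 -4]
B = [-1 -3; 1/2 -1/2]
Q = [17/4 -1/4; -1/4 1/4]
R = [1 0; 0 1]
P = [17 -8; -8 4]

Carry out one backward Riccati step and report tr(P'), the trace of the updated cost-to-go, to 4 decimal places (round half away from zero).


9.4465

BᵀP = [-21.0000 10.0000; -47.0000 22.0000]
S = R + BᵀPB = [1 0; 0 1] + [26.0000 58.0000; 58.0000 130.0000] = [27.0000 58.0000; 58.0000 131.0000]
BᵀPA = [-0.5000 -61.0000; -1.5000 -135.0000]
K = S⁻¹·BᵀPA = [0.1243 -0.9306; -0.0665 -0.6185]
A−BK = [0.4249 -1.7861; 0.9046 -3.8439]
AᵀP(A−BK) = [0.2124 -0.8931; -0.8931 4.7341]
P' = Q + AᵀP(A−BK) = [4.4624 -1.1431; -1.1431 4.9841]
tr(P') = 9.4465


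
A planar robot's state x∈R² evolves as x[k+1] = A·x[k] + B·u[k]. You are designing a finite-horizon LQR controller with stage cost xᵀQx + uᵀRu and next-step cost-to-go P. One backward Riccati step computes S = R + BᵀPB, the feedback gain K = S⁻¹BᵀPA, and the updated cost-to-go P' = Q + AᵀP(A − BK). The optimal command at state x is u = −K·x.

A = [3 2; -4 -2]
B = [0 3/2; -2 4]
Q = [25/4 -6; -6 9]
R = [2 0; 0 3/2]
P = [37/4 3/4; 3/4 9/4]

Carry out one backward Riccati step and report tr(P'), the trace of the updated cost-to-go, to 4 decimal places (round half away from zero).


BᵀP = [-1.5000 -4.5000; 16.8750 10.1250]
S = R + BᵀPB = [2 0; 0 3/2] + [9.0000 -20.2500; -20.2500 65.8125] = [11.0000 -20.2500; -20.2500 67.3125]
BᵀPA = [13.5000 6.0000; 10.1250 13.5000]
K = S⁻¹·BᵀPA = [3.3712 2.0499; 1.1646 0.8173]
A−BK = [1.2531 0.7741; -1.9160 -1.1691]
AᵀP(A−BK) = [43.9478 27.0511; 27.0511 16.6674]
P' = Q + AᵀP(A−BK) = [50.1978 21.0511; 21.0511 25.6674]
tr(P') = 75.8652

75.8652


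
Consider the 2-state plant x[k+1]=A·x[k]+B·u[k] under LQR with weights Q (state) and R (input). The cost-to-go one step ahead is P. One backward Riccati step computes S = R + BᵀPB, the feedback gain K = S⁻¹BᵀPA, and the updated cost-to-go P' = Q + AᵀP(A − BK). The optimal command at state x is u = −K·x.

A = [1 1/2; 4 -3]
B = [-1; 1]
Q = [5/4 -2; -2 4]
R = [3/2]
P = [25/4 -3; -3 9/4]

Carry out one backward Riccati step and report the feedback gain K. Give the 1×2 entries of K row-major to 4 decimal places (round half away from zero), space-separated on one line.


BᵀP = [-9.2500 5.2500]
S = R + BᵀPB = [3/2] + [14.5000] = [16.0000]
BᵀPA = [11.7500 -20.3750]
K = S⁻¹·BᵀPA = [0.7344 -1.2734]
A−BK = [1.7344 -0.7734; 3.2656 -1.7266]
AᵀP(A−BK) = [9.6211 -5.9121; -5.9121 4.8662]
P' = Q + AᵀP(A−BK) = [10.8711 -7.9121; -7.9121 8.8662]
tr(P') = 19.7373

0.7344 -1.2734


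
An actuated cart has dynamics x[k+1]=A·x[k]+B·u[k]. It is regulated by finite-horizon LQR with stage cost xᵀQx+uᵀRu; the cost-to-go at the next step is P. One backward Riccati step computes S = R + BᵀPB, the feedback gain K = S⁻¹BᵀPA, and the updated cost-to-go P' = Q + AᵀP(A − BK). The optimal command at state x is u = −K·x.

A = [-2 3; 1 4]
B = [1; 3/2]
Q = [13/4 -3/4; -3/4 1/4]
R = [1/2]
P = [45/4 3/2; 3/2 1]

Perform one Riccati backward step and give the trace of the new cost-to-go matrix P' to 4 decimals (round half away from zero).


16.6284

BᵀP = [13.5000 3.0000]
S = R + BᵀPB = [1/2] + [18.0000] = [18.5000]
BᵀPA = [-24.0000 52.5000]
K = S⁻¹·BᵀPA = [-1.2973 2.8378]
A−BK = [-0.7027 0.1622; 2.9459 -0.2568]
AᵀP(A−BK) = [8.8649 -2.8919; -2.8919 4.2635]
P' = Q + AᵀP(A−BK) = [12.1149 -3.6419; -3.6419 4.5135]
tr(P') = 16.6284


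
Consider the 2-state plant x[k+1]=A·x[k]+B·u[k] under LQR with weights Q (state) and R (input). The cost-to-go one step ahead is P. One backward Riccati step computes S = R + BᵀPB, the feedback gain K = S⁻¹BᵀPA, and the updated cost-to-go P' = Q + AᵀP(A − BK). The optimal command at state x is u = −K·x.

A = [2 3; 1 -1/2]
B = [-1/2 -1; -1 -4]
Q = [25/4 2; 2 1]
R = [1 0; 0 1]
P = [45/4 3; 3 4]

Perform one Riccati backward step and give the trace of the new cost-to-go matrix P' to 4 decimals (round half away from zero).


62.0519

BᵀP = [-8.6250 -5.5000; -23.2500 -19.0000]
S = R + BᵀPB = [1 0; 0 1] + [9.8125 30.6250; 30.6250 99.2500] = [10.8125 30.6250; 30.6250 100.2500]
BᵀPA = [-22.7500 -23.1250; -65.5000 -60.2500]
K = S⁻¹·BᵀPA = [-1.8810 -3.2392; -0.0787 0.3885]
A−BK = [0.9807 1.7689; -1.1960 -2.1851]
AᵀP(A−BK) = [13.0492 23.2572; 23.2572 41.7527]
P' = Q + AᵀP(A−BK) = [19.2992 25.2572; 25.2572 42.7527]
tr(P') = 62.0519


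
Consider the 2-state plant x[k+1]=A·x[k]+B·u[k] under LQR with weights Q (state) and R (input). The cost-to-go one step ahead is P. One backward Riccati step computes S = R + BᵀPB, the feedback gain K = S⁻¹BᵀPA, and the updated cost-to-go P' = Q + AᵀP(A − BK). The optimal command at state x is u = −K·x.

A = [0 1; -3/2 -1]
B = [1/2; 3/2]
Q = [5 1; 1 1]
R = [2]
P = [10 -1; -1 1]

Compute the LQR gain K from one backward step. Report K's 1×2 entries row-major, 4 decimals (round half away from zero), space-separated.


-0.2857 0.4762

BᵀP = [3.5000 1.0000]
S = R + BᵀPB = [2] + [3.2500] = [5.2500]
BᵀPA = [-1.5000 2.5000]
K = S⁻¹·BᵀPA = [-0.2857 0.4762]
A−BK = [0.1429 0.7619; -1.0714 -1.7143]
AᵀP(A−BK) = [1.8214 3.7143; 3.7143 11.8095]
P' = Q + AᵀP(A−BK) = [6.8214 4.7143; 4.7143 12.8095]
tr(P') = 19.6310


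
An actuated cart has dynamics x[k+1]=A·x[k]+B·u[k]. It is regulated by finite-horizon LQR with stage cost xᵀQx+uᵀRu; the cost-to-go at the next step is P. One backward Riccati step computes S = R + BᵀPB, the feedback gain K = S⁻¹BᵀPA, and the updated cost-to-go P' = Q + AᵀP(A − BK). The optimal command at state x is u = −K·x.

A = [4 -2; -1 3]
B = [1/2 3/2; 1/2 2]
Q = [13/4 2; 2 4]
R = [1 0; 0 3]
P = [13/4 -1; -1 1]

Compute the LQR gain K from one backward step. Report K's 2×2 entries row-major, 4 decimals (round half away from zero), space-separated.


BᵀP = [1.1250 0.0000; 2.8750 0.5000]
S = R + BᵀPB = [1 0; 0 3] + [0.5625 1.6875; 1.6875 5.3125] = [1.5625 1.6875; 1.6875 8.3125]
BᵀPA = [4.5000 -2.2500; 11.0000 -4.2500]
K = S⁻¹·BᵀPA = [1.8582 -1.1371; 0.9461 -0.2804]
A−BK = [1.6518 -1.0108; -3.8213 4.1294]
AᵀP(A−BK) = [42.2311 -34.7982; -34.7982 30.2496]
P' = Q + AᵀP(A−BK) = [45.4811 -32.7982; -32.7982 34.2496]
tr(P') = 79.7307

1.8582 -1.1371 0.9461 -0.2804


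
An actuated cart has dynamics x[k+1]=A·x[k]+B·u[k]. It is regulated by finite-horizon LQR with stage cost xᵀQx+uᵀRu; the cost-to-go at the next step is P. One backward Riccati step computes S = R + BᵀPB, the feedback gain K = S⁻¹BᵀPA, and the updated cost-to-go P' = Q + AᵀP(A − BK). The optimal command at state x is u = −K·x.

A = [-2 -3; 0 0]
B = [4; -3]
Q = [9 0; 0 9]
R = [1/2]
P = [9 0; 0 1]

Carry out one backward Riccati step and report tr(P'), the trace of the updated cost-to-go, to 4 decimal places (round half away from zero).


25.2410

BᵀP = [36.0000 -3.0000]
S = R + BᵀPB = [1/2] + [153.0000] = [153.5000]
BᵀPA = [-72.0000 -108.0000]
K = S⁻¹·BᵀPA = [-0.4691 -0.7036]
A−BK = [-0.1238 -0.1857; -1.4072 -2.1107]
AᵀP(A−BK) = [2.2280 3.3420; 3.3420 5.0130]
P' = Q + AᵀP(A−BK) = [11.2280 3.3420; 3.3420 14.0130]
tr(P') = 25.2410


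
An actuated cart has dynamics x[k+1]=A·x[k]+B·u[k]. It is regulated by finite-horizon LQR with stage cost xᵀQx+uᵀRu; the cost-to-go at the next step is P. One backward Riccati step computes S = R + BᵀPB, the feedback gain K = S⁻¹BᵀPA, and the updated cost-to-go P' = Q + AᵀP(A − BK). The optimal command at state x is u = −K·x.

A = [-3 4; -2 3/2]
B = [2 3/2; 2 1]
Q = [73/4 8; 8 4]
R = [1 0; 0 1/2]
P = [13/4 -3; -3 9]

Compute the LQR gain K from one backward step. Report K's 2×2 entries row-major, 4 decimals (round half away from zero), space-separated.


BᵀP = [0.5000 12.0000; 1.8750 4.5000]
S = R + BᵀPB = [1 0; 0 1/2] + [25.0000 12.7500; 12.7500 7.3125] = [26.0000 12.7500; 12.7500 7.8125]
BᵀPA = [-25.5000 20.0000; -14.6250 14.2500]
K = S⁻¹·BᵀPA = [-0.3143 -0.6271; -1.3590 2.8475]
A−BK = [-0.3328 0.9831; -0.0123 -0.0932]
AᵀP(A−BK) = [1.3590 -2.8475; -2.8475 8.2161]
P' = Q + AᵀP(A−BK) = [19.6090 5.1525; 5.1525 12.2161]
tr(P') = 31.8251

-0.3143 -0.6271 -1.3590 2.8475


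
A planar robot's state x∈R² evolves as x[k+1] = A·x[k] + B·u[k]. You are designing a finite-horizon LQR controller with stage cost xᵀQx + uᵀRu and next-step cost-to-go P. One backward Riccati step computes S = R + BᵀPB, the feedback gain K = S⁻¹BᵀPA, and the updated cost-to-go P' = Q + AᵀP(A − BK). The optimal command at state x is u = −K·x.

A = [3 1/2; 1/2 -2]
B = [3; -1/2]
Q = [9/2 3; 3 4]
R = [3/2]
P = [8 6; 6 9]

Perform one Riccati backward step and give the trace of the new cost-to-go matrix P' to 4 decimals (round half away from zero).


BᵀP = [21.0000 13.5000]
S = R + BᵀPB = [3/2] + [56.2500] = [57.7500]
BᵀPA = [69.7500 -16.5000]
K = S⁻¹·BᵀPA = [1.2078 -0.2857]
A−BK = [-0.6234 1.3571; 1.1039 -2.1429]
AᵀP(A−BK) = [8.0065 -11.5714; -11.5714 21.2857]
P' = Q + AᵀP(A−BK) = [12.5065 -8.5714; -8.5714 25.2857]
tr(P') = 37.7922

37.7922


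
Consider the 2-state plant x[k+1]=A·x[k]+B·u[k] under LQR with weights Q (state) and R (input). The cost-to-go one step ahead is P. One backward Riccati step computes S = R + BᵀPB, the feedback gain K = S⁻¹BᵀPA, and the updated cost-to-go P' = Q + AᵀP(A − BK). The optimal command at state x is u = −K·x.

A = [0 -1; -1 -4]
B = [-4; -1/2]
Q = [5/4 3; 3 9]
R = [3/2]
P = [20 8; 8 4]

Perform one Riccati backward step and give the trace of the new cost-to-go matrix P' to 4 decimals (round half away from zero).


BᵀP = [-84.0000 -34.0000]
S = R + BᵀPB = [3/2] + [353.0000] = [354.5000]
BᵀPA = [34.0000 220.0000]
K = S⁻¹·BᵀPA = [0.0959 0.6206]
A−BK = [0.3836 1.4824; -0.9520 -3.6897]
AᵀP(A−BK) = [0.7391 2.8999; 2.8999 11.4697]
P' = Q + AᵀP(A−BK) = [1.9891 5.8999; 5.8999 20.4697]
tr(P') = 22.4587

22.4587


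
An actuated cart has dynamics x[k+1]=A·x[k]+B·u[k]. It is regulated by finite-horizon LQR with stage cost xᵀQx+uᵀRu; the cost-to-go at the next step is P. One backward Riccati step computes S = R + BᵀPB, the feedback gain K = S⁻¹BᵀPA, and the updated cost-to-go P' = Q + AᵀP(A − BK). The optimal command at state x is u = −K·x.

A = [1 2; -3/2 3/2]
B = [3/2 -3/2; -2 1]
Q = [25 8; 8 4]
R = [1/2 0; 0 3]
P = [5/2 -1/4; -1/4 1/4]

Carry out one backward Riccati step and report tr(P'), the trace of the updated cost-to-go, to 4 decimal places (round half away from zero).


31.9835

BᵀP = [4.2500 -0.8750; -4.0000 0.6250]
S = R + BᵀPB = [1/2 0; 0 3] + [8.1250 -7.2500; -7.2500 6.6250] = [8.6250 -7.2500; -7.2500 9.6250]
BᵀPA = [5.5625 7.1875; -4.9375 -7.0625]
K = S⁻¹·BᵀPA = [0.5826 0.5903; -0.0741 -0.2891]
A−BK = [0.0149 0.6809; -0.2606 2.9697]
AᵀP(A−BK) = [0.2057 0.1014; 0.1014 2.7778]
P' = Q + AᵀP(A−BK) = [25.2057 8.1014; 8.1014 6.7778]
tr(P') = 31.9835


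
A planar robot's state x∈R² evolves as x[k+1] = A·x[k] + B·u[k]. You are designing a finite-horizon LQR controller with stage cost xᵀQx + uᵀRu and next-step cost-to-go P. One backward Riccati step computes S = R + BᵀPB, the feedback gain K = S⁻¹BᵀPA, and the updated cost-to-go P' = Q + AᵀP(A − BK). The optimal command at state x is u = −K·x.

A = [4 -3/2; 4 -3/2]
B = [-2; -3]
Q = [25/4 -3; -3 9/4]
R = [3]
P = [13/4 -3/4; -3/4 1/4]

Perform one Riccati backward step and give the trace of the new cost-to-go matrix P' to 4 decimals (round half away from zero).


20.8311

BᵀP = [-4.2500 0.7500]
S = R + BᵀPB = [3] + [6.2500] = [9.2500]
BᵀPA = [-14.0000 5.2500]
K = S⁻¹·BᵀPA = [-1.5135 0.5676]
A−BK = [0.9730 -0.3649; -0.5405 0.2027]
AᵀP(A−BK) = [10.8108 -4.0541; -4.0541 1.5203]
P' = Q + AᵀP(A−BK) = [17.0608 -7.0541; -7.0541 3.7703]
tr(P') = 20.8311


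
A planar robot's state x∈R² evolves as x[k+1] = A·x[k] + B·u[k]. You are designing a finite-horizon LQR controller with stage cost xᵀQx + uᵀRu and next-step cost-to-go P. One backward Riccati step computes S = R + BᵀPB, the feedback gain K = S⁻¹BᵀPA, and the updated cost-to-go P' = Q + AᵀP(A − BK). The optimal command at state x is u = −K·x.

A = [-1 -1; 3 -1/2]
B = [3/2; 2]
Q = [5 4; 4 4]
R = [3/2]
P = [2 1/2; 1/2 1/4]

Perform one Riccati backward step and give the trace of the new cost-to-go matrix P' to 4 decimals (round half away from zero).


10.6672

BᵀP = [4.0000 1.2500]
S = R + BᵀPB = [3/2] + [8.5000] = [10.0000]
BᵀPA = [-0.2500 -4.6250]
K = S⁻¹·BᵀPA = [-0.0250 -0.4625]
A−BK = [-0.9625 -0.3063; 3.0500 0.4250]
AᵀP(A−BK) = [1.2438 0.2594; 0.2594 0.4234]
P' = Q + AᵀP(A−BK) = [6.2438 4.2594; 4.2594 4.4234]
tr(P') = 10.6672


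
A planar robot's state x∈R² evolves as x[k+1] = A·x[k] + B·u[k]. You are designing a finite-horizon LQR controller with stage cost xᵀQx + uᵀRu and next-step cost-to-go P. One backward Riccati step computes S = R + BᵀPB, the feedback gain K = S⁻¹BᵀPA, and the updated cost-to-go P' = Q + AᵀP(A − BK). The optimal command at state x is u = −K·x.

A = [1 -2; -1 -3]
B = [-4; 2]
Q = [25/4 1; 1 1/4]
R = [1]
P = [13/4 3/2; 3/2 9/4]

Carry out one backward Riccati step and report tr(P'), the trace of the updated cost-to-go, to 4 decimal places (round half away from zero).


42.5526

BᵀP = [-10.0000 -1.5000]
S = R + BᵀPB = [1] + [37.0000] = [38.0000]
BᵀPA = [-8.5000 24.5000]
K = S⁻¹·BᵀPA = [-0.2237 0.6447]
A−BK = [0.1053 0.5789; -0.5526 -4.2895]
AᵀP(A−BK) = [0.5987 4.2303; 4.2303 35.4539]
P' = Q + AᵀP(A−BK) = [6.8487 5.2303; 5.2303 35.7039]
tr(P') = 42.5526


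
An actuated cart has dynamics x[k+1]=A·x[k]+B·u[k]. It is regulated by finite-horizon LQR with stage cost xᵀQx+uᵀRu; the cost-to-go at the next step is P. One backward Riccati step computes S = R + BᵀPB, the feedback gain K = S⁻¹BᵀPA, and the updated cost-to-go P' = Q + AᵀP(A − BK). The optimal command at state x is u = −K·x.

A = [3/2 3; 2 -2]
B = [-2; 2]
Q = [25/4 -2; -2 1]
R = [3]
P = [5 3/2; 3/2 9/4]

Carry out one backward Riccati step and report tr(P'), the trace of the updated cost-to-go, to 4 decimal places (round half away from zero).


BᵀP = [-7.0000 1.5000]
S = R + BᵀPB = [3] + [17.0000] = [20.0000]
BᵀPA = [-7.5000 -24.0000]
K = S⁻¹·BᵀPA = [-0.3750 -1.2000]
A−BK = [0.7500 0.6000; 2.7500 0.4000]
AᵀP(A−BK) = [26.4375 9.0000; 9.0000 7.2000]
P' = Q + AᵀP(A−BK) = [32.6875 7.0000; 7.0000 8.2000]
tr(P') = 40.8875

40.8875


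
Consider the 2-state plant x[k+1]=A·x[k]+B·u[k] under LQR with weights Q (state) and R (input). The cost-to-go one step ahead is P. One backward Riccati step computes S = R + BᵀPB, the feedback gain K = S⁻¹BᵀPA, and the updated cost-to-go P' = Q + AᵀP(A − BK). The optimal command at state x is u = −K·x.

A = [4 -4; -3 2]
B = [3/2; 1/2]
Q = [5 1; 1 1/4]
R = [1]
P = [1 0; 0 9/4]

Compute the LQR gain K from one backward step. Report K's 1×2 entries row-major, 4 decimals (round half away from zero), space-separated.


0.6885 -0.9836

BᵀP = [1.5000 1.1250]
S = R + BᵀPB = [1] + [2.8125] = [3.8125]
BᵀPA = [2.6250 -3.7500]
K = S⁻¹·BᵀPA = [0.6885 -0.9836]
A−BK = [2.9672 -2.5246; -3.3443 2.4918]
AᵀP(A−BK) = [34.4426 -26.9180; -26.9180 21.3115]
P' = Q + AᵀP(A−BK) = [39.4426 -25.9180; -25.9180 21.5615]
tr(P') = 61.0041


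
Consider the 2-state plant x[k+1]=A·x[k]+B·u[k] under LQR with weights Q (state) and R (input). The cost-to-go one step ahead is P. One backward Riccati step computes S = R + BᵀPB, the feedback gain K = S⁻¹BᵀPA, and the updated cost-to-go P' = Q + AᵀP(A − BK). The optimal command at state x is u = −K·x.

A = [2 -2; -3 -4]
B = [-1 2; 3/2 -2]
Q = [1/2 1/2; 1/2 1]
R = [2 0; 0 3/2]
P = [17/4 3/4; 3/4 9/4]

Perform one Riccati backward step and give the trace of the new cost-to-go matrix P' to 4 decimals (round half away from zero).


59.0976

BᵀP = [-3.1250 2.6250; 7.0000 -3.0000]
S = R + BᵀPB = [2 0; 0 3/2] + [7.0625 -11.5000; -11.5000 20.0000] = [9.0625 -11.5000; -11.5000 21.5000]
BᵀPA = [-14.1250 -4.2500; 23.0000 -2.0000]
K = S⁻¹·BᵀPA = [-0.6261 -1.8273; 0.7349 -1.0704]
A−BK = [-0.0959 -1.6865; -0.5911 -3.3999]
AᵀP(A−BK) = [2.5042 7.3090; 7.3090 55.0934]
P' = Q + AᵀP(A−BK) = [3.0042 7.8090; 7.8090 56.0934]
tr(P') = 59.0976


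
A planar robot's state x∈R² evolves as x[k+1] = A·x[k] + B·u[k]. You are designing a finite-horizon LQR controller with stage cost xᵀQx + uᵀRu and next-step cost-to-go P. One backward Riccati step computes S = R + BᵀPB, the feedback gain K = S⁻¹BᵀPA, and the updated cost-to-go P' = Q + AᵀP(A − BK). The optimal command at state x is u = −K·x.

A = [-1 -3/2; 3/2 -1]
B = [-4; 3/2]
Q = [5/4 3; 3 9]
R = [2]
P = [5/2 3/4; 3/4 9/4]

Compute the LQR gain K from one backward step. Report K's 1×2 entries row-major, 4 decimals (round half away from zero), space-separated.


BᵀP = [-8.8750 0.3750]
S = R + BᵀPB = [2] + [36.0625] = [38.0625]
BᵀPA = [9.4375 12.9375]
K = S⁻¹·BᵀPA = [0.2479 0.3399]
A−BK = [-0.0082 -0.1404; 1.1281 -1.5099]
AᵀP(A−BK) = [2.9725 -3.7703; -3.7703 5.7275]
P' = Q + AᵀP(A−BK) = [4.2225 -0.7703; -0.7703 14.7275]
tr(P') = 18.9500

0.2479 0.3399


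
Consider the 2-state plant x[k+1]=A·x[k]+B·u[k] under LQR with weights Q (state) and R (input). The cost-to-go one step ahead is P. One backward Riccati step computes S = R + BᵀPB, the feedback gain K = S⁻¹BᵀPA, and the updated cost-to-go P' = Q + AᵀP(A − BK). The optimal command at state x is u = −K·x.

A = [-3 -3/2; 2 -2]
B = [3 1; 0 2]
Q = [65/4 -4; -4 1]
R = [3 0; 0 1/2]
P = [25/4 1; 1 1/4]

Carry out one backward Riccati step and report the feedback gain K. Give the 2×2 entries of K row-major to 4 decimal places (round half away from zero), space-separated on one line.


-0.6233 -0.2444 -0.5381 -0.7937

BᵀP = [18.7500 3.0000; 8.2500 1.5000]
S = R + BᵀPB = [3 0; 0 1/2] + [56.2500 24.7500; 24.7500 11.2500] = [59.2500 24.7500; 24.7500 11.7500]
BᵀPA = [-50.2500 -34.1250; -21.7500 -15.3750]
K = S⁻¹·BᵀPA = [-0.6233 -0.2444; -0.5381 -0.7937]
A−BK = [-0.5919 0.0269; 3.0762 -0.4126]
AᵀP(A−BK) = [2.2242 0.5807; 0.5807 0.5191]
P' = Q + AᵀP(A−BK) = [18.4742 -3.4193; -3.4193 1.5191]
tr(P') = 19.9933


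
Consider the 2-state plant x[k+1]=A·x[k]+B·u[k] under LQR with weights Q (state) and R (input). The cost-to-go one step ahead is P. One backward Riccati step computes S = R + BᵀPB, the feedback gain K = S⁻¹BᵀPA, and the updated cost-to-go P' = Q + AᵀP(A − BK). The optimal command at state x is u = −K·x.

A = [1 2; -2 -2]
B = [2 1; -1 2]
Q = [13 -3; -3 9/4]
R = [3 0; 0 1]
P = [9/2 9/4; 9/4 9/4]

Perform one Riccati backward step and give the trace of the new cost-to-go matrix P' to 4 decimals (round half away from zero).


19.5515

BᵀP = [6.7500 2.2500; 9.0000 6.7500]
S = R + BᵀPB = [3 0; 0 1] + [11.2500 11.2500; 11.2500 22.5000] = [14.2500 11.2500; 11.2500 23.5000]
BᵀPA = [2.2500 9.0000; -4.5000 4.5000]
K = S⁻¹·BᵀPA = [0.4968 0.7723; -0.4293 -0.1782]
A−BK = [0.4356 0.6337; -0.6445 -0.8713]
AᵀP(A−BK) = [1.4500 1.9604; 1.9604 2.8515]
P' = Q + AᵀP(A−BK) = [14.4500 -1.0396; -1.0396 5.1015]
tr(P') = 19.5515


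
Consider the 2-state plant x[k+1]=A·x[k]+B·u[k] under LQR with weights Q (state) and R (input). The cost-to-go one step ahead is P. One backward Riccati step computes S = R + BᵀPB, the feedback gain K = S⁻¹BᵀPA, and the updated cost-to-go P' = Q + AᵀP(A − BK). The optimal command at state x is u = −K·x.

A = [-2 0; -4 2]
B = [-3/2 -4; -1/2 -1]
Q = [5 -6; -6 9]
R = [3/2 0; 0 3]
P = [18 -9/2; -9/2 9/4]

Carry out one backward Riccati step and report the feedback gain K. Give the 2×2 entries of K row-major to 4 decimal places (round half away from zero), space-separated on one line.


BᵀP = [-24.7500 5.6250; -67.5000 15.7500]
S = R + BᵀPB = [3/2 0; 0 3] + [34.3125 93.3750; 93.3750 254.2500] = [35.8125 93.3750; 93.3750 257.2500]
BᵀPA = [27.0000 11.2500; 72.0000 31.5000]
K = S⁻¹·BᵀPA = [0.4510 -0.0957; 0.1162 0.1572]
A−BK = [-0.8588 0.4852; -3.6583 2.1093]
AᵀP(A−BK) = [15.4579 -8.7335; -8.7335 5.1253]
P' = Q + AᵀP(A−BK) = [20.4579 -14.7335; -14.7335 14.1253]
tr(P') = 34.5831

0.4510 -0.0957 0.1162 0.1572


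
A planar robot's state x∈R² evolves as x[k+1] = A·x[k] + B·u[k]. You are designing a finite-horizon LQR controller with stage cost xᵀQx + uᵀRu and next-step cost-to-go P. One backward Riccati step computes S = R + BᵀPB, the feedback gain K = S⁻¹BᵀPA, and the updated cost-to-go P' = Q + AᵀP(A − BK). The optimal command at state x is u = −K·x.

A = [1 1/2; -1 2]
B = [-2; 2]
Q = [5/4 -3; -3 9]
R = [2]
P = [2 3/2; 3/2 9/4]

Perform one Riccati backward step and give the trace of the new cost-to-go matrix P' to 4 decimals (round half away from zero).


22.2143

BᵀP = [-1.0000 1.5000]
S = R + BᵀPB = [2] + [5.0000] = [7.0000]
BᵀPA = [-2.5000 2.5000]
K = S⁻¹·BᵀPA = [-0.3571 0.3571]
A−BK = [0.2857 1.2143; -0.2857 1.2857]
AᵀP(A−BK) = [0.3571 -0.3571; -0.3571 11.6071]
P' = Q + AᵀP(A−BK) = [1.6071 -3.3571; -3.3571 20.6071]
tr(P') = 22.2143


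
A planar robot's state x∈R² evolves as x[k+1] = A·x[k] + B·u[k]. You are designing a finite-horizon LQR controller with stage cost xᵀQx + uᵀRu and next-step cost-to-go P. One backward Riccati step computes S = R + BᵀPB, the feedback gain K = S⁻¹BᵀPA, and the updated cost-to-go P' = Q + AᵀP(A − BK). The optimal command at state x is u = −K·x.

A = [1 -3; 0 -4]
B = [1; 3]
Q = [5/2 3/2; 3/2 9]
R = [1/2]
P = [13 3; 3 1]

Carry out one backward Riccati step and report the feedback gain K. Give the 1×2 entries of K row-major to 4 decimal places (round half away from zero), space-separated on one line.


BᵀP = [22.0000 6.0000]
S = R + BᵀPB = [1/2] + [40.0000] = [40.5000]
BᵀPA = [22.0000 -90.0000]
K = S⁻¹·BᵀPA = [0.5432 -2.2222]
A−BK = [0.4568 -0.7778; -1.6296 2.6667]
AᵀP(A−BK) = [1.0494 -2.1111; -2.1111 5.0000]
P' = Q + AᵀP(A−BK) = [3.5494 -0.6111; -0.6111 14.0000]
tr(P') = 17.5494

0.5432 -2.2222


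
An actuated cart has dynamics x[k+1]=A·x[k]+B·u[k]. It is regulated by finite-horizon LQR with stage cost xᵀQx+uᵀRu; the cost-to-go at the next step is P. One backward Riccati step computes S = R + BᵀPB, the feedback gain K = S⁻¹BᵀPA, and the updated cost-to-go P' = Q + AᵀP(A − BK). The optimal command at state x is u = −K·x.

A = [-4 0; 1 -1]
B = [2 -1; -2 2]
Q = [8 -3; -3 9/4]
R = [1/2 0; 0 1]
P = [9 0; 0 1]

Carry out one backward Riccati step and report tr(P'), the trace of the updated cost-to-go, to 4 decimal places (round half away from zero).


18.1777

BᵀP = [18.0000 -2.0000; -9.0000 2.0000]
S = R + BᵀPB = [1/2 0; 0 1] + [40.0000 -22.0000; -22.0000 13.0000] = [40.5000 -22.0000; -22.0000 14.0000]
BᵀPA = [-74.0000 2.0000; 38.0000 -2.0000]
K = S⁻¹·BᵀPA = [-2.4096 -0.1928; -1.0723 -0.4458]
A−BK = [-0.2530 -0.0602; -1.6747 -0.4940]
AᵀP(A−BK) = [7.4337 1.6747; 1.6747 0.4940]
P' = Q + AᵀP(A−BK) = [15.4337 -1.3253; -1.3253 2.7440]
tr(P') = 18.1777


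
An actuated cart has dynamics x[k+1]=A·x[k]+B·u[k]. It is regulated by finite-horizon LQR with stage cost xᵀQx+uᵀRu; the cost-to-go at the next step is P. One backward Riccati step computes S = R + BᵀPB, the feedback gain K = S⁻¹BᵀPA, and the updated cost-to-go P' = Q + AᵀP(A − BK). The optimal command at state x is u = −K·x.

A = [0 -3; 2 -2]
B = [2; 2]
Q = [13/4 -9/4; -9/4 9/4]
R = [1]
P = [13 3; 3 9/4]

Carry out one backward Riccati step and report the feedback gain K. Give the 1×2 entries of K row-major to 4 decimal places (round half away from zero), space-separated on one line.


BᵀP = [32.0000 10.5000]
S = R + BᵀPB = [1] + [85.0000] = [86.0000]
BᵀPA = [21.0000 -117.0000]
K = S⁻¹·BᵀPA = [0.2442 -1.3605]
A−BK = [-0.4884 -0.2791; 1.5116 0.7209]
AᵀP(A−BK) = [3.8721 1.5698; 1.5698 2.8256]
P' = Q + AᵀP(A−BK) = [7.1221 -0.6802; -0.6802 5.0756]
tr(P') = 12.1977

0.2442 -1.3605


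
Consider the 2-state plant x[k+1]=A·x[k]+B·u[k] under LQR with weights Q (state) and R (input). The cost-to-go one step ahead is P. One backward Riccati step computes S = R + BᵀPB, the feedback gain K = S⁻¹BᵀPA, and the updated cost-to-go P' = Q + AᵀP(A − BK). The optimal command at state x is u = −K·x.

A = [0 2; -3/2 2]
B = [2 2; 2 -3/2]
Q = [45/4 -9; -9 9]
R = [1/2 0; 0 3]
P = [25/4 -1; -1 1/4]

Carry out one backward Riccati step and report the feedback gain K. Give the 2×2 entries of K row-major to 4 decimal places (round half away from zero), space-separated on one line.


-0.0512 0.8252 0.1375 0.1176

BᵀP = [10.5000 -1.5000; 14.0000 -2.3750]
S = R + BᵀPB = [1/2 0; 0 3] + [18.0000 23.2500; 23.2500 31.5625] = [18.5000 23.2500; 23.2500 34.5625]
BᵀPA = [2.2500 18.0000; 3.5625 23.2500]
K = S⁻¹·BᵀPA = [-0.0512 0.8252; 0.1375 0.1176]
A−BK = [-0.1726 0.1144; -1.1913 0.5261]
AᵀP(A−BK) = [0.1878 -0.0256; -0.0256 0.4126]
P' = Q + AᵀP(A−BK) = [11.4378 -9.0256; -9.0256 9.4126]
tr(P') = 20.8504


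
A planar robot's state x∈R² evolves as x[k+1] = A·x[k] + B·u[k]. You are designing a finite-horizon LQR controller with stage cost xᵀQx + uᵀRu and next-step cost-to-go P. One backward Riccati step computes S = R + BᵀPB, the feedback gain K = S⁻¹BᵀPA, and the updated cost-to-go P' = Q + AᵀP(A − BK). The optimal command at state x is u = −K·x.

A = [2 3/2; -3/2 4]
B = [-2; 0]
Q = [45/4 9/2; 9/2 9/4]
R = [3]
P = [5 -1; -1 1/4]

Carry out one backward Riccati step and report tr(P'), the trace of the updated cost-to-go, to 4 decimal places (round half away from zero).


BᵀP = [-10.0000 2.0000]
S = R + BᵀPB = [3] + [20.0000] = [23.0000]
BᵀPA = [-23.0000 -7.0000]
K = S⁻¹·BᵀPA = [-1.0000 -0.3043]
A−BK = [0.0000 0.8913; -1.5000 4.0000]
AᵀP(A−BK) = [3.5625 0.7500; 0.7500 1.1196]
P' = Q + AᵀP(A−BK) = [14.8125 5.2500; 5.2500 3.3696]
tr(P') = 18.1821

18.1821


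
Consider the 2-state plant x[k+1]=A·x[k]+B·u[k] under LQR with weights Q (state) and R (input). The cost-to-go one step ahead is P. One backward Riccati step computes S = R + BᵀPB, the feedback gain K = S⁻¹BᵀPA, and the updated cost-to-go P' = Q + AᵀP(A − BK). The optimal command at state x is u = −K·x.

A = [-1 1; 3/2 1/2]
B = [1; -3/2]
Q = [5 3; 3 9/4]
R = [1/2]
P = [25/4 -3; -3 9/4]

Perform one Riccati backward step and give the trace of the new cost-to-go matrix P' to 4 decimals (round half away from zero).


8.8026

BᵀP = [10.7500 -6.3750]
S = R + BᵀPB = [1/2] + [20.3125] = [20.8125]
BᵀPA = [-20.3125 7.5625]
K = S⁻¹·BᵀPA = [-0.9760 0.3634]
A−BK = [-0.0240 0.6366; 0.0360 1.0450]
AᵀP(A−BK) = [0.4880 -0.1817; -0.1817 1.0646]
P' = Q + AᵀP(A−BK) = [5.4880 2.8183; 2.8183 3.3146]
tr(P') = 8.8026


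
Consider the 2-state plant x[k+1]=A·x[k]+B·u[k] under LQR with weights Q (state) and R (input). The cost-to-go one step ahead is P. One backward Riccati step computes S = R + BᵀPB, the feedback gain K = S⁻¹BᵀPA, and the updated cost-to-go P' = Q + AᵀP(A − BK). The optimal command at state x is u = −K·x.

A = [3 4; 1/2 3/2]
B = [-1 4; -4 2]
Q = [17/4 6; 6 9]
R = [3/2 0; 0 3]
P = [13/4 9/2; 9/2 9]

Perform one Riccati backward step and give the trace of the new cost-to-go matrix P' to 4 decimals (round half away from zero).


17.2715

BᵀP = [-21.2500 -40.5000; 22.0000 36.0000]
S = R + BᵀPB = [3/2 0; 0 3] + [183.2500 -166.0000; -166.0000 160.0000] = [184.7500 -166.0000; -166.0000 163.0000]
BᵀPA = [-84.0000 -145.7500; 84.0000 142.0000]
K = S⁻¹·BᵀPA = [0.0985 -0.0724; 0.6157 0.7974]
A−BK = [0.6359 0.7379; -0.3373 -0.3845]
AᵀP(A−BK) = [1.5594 1.9340; 1.9340 2.4622]
P' = Q + AᵀP(A−BK) = [5.8094 7.9340; 7.9340 11.4622]
tr(P') = 17.2715


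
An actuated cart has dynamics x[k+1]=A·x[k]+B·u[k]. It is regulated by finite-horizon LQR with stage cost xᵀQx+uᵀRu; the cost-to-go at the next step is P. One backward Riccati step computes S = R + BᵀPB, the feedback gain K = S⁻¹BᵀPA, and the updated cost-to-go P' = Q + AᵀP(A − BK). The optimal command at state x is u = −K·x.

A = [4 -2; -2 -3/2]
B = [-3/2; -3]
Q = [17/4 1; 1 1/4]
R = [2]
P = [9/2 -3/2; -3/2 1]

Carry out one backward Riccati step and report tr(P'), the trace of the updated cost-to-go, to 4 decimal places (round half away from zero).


104.2234

BᵀP = [-2.2500 -0.7500]
S = R + BᵀPB = [2] + [5.6250] = [7.6250]
BᵀPA = [-7.5000 5.6250]
K = S⁻¹·BᵀPA = [-0.9836 0.7377]
A−BK = [2.5246 -0.8934; -4.9508 0.7131]
AᵀP(A−BK) = [92.6230 -24.4672; -24.4672 7.1004]
P' = Q + AᵀP(A−BK) = [96.8730 -23.4672; -23.4672 7.3504]
tr(P') = 104.2234


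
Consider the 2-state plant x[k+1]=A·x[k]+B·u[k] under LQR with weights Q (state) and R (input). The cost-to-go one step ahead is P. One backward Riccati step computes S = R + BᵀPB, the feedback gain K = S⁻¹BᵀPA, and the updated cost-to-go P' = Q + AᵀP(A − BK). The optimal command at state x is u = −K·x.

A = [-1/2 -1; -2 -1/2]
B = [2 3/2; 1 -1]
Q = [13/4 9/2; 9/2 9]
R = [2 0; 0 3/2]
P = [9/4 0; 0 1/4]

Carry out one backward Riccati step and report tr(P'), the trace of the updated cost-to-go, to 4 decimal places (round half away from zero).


13.3895

BᵀP = [4.5000 0.2500; 3.3750 -0.2500]
S = R + BᵀPB = [2 0; 0 3/2] + [9.2500 6.5000; 6.5000 5.3125] = [11.2500 6.5000; 6.5000 6.8125]
BᵀPA = [-2.7500 -4.6250; -1.1875 -3.2500]
K = S⁻¹·BᵀPA = [-0.3203 -0.3019; 0.1313 -0.1890]
A−BK = [-0.0563 -0.1127; -1.5484 -0.3871]
AᵀP(A−BK) = [0.8376 0.3203; 0.3203 0.3019]
P' = Q + AᵀP(A−BK) = [4.0876 4.8203; 4.8203 9.3019]
tr(P') = 13.3895


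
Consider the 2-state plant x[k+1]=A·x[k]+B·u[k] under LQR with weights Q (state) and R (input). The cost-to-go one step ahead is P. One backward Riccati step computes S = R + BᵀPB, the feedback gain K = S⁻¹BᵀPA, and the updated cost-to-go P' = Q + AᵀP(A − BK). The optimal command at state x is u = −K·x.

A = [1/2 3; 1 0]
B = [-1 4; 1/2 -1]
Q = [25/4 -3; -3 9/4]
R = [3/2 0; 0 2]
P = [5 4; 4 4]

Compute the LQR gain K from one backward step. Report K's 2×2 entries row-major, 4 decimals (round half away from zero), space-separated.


BᵀP = [-3.0000 -2.0000; 16.0000 12.0000]
S = R + BᵀPB = [3/2 0; 0 2] + [2.0000 -10.0000; -10.0000 52.0000] = [3.5000 -10.0000; -10.0000 54.0000]
BᵀPA = [-3.5000 -9.0000; 20.0000 48.0000]
K = S⁻¹·BᵀPA = [0.1236 -0.0674; 0.3933 0.8764]
A−BK = [-0.9494 -0.5730; 1.3315 0.9101]
AᵀP(A−BK) = [1.8174 1.7360; 1.7360 2.3258]
P' = Q + AᵀP(A−BK) = [8.0674 -1.2640; -1.2640 4.5758]
tr(P') = 12.6433

0.1236 -0.0674 0.3933 0.8764


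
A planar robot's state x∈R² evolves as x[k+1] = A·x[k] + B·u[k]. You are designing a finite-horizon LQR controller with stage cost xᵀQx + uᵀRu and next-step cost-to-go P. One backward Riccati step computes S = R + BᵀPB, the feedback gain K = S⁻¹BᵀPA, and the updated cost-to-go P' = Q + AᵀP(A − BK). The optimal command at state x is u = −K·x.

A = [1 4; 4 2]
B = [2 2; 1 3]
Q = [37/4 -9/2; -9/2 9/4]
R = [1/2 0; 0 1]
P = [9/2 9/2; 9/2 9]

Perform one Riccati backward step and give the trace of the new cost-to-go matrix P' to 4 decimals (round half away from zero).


16.1539

BᵀP = [13.5000 18.0000; 22.5000 36.0000]
S = R + BᵀPB = [1/2 0; 0 1] + [45.0000 81.0000; 81.0000 153.0000] = [45.5000 81.0000; 81.0000 154.0000]
BᵀPA = [85.5000 90.0000; 166.5000 162.0000]
K = S⁻¹·BᵀPA = [-0.7164 1.6547; 1.4580 0.1816]
A−BK = [-0.4832 0.3274; 0.3425 -0.1996]
AᵀP(A−BK) = [2.9992 -0.7164; -0.7164 1.6547]
P' = Q + AᵀP(A−BK) = [12.2492 -5.2164; -5.2164 3.9047]
tr(P') = 16.1539
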